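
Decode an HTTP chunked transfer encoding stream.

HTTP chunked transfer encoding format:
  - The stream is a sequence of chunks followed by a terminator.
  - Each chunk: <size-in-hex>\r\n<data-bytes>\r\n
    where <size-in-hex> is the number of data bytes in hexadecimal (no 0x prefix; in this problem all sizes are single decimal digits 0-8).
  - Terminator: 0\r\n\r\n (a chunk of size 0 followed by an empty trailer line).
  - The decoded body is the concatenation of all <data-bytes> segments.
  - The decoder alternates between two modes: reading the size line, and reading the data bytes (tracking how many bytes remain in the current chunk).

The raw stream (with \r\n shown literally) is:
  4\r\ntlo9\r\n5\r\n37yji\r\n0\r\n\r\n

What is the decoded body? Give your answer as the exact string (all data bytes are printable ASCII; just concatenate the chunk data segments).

Answer: tlo937yji

Derivation:
Chunk 1: stream[0..1]='4' size=0x4=4, data at stream[3..7]='tlo9' -> body[0..4], body so far='tlo9'
Chunk 2: stream[9..10]='5' size=0x5=5, data at stream[12..17]='37yji' -> body[4..9], body so far='tlo937yji'
Chunk 3: stream[19..20]='0' size=0 (terminator). Final body='tlo937yji' (9 bytes)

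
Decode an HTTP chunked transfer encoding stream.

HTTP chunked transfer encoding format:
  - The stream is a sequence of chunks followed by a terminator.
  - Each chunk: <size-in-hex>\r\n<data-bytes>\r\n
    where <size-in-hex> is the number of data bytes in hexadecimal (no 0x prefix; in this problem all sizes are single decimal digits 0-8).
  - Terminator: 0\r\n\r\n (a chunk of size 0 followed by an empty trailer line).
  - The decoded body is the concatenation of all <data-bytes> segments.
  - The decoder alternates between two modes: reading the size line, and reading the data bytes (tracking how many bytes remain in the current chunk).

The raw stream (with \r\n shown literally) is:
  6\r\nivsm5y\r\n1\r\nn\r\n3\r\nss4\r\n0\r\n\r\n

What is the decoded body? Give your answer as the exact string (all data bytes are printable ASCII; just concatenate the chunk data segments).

Chunk 1: stream[0..1]='6' size=0x6=6, data at stream[3..9]='ivsm5y' -> body[0..6], body so far='ivsm5y'
Chunk 2: stream[11..12]='1' size=0x1=1, data at stream[14..15]='n' -> body[6..7], body so far='ivsm5yn'
Chunk 3: stream[17..18]='3' size=0x3=3, data at stream[20..23]='ss4' -> body[7..10], body so far='ivsm5ynss4'
Chunk 4: stream[25..26]='0' size=0 (terminator). Final body='ivsm5ynss4' (10 bytes)

Answer: ivsm5ynss4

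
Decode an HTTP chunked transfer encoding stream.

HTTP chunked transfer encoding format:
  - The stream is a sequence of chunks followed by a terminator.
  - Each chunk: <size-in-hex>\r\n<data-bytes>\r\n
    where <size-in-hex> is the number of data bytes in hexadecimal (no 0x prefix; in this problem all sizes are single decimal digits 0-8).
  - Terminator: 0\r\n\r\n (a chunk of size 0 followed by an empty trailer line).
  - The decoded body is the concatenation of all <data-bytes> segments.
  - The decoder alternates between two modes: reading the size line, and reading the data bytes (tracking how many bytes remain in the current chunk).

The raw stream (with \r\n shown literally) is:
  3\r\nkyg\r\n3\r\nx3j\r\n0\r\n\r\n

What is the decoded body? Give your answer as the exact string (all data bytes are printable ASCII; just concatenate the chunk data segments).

Chunk 1: stream[0..1]='3' size=0x3=3, data at stream[3..6]='kyg' -> body[0..3], body so far='kyg'
Chunk 2: stream[8..9]='3' size=0x3=3, data at stream[11..14]='x3j' -> body[3..6], body so far='kygx3j'
Chunk 3: stream[16..17]='0' size=0 (terminator). Final body='kygx3j' (6 bytes)

Answer: kygx3j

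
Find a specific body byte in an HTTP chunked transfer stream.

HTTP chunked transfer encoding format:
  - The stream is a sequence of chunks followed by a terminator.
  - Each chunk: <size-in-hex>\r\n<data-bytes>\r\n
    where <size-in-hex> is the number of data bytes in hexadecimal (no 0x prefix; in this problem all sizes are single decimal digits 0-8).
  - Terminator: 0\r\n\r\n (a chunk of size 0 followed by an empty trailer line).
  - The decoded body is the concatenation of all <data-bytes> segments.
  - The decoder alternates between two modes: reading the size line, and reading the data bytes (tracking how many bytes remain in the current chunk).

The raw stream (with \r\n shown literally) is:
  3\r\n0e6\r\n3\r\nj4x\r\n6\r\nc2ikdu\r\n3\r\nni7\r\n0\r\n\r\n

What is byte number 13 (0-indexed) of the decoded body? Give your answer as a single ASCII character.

Chunk 1: stream[0..1]='3' size=0x3=3, data at stream[3..6]='0e6' -> body[0..3], body so far='0e6'
Chunk 2: stream[8..9]='3' size=0x3=3, data at stream[11..14]='j4x' -> body[3..6], body so far='0e6j4x'
Chunk 3: stream[16..17]='6' size=0x6=6, data at stream[19..25]='c2ikdu' -> body[6..12], body so far='0e6j4xc2ikdu'
Chunk 4: stream[27..28]='3' size=0x3=3, data at stream[30..33]='ni7' -> body[12..15], body so far='0e6j4xc2ikduni7'
Chunk 5: stream[35..36]='0' size=0 (terminator). Final body='0e6j4xc2ikduni7' (15 bytes)
Body byte 13 = 'i'

Answer: i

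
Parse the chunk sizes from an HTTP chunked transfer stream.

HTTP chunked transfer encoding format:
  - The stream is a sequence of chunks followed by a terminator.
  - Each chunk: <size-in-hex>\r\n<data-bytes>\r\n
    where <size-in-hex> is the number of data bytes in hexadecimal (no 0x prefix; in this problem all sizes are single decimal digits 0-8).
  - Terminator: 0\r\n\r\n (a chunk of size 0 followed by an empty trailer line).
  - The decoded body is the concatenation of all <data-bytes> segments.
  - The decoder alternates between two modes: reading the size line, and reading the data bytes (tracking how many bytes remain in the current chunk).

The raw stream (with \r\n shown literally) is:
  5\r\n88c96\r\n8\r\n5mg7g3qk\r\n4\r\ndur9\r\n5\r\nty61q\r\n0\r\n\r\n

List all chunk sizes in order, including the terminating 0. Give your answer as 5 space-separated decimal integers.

Answer: 5 8 4 5 0

Derivation:
Chunk 1: stream[0..1]='5' size=0x5=5, data at stream[3..8]='88c96' -> body[0..5], body so far='88c96'
Chunk 2: stream[10..11]='8' size=0x8=8, data at stream[13..21]='5mg7g3qk' -> body[5..13], body so far='88c965mg7g3qk'
Chunk 3: stream[23..24]='4' size=0x4=4, data at stream[26..30]='dur9' -> body[13..17], body so far='88c965mg7g3qkdur9'
Chunk 4: stream[32..33]='5' size=0x5=5, data at stream[35..40]='ty61q' -> body[17..22], body so far='88c965mg7g3qkdur9ty61q'
Chunk 5: stream[42..43]='0' size=0 (terminator). Final body='88c965mg7g3qkdur9ty61q' (22 bytes)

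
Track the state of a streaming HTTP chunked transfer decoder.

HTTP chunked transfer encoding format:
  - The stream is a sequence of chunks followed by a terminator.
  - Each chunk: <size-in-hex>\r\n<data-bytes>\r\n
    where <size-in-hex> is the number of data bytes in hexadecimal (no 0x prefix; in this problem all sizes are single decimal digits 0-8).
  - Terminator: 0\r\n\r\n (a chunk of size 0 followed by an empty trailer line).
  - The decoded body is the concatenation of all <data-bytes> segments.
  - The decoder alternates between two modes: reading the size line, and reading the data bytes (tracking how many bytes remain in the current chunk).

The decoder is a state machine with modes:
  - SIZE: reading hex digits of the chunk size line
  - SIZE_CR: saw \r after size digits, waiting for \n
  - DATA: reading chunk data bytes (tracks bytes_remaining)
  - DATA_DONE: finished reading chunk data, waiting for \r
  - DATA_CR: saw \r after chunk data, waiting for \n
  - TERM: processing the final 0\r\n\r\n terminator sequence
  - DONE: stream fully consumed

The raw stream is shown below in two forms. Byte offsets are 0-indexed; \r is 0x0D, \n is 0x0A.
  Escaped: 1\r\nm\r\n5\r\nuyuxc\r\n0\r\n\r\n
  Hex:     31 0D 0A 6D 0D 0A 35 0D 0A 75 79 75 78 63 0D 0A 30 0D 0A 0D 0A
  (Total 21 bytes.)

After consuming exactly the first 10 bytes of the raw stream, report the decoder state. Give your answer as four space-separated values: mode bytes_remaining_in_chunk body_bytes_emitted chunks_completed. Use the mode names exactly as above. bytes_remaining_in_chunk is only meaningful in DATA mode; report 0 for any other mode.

Byte 0 = '1': mode=SIZE remaining=0 emitted=0 chunks_done=0
Byte 1 = 0x0D: mode=SIZE_CR remaining=0 emitted=0 chunks_done=0
Byte 2 = 0x0A: mode=DATA remaining=1 emitted=0 chunks_done=0
Byte 3 = 'm': mode=DATA_DONE remaining=0 emitted=1 chunks_done=0
Byte 4 = 0x0D: mode=DATA_CR remaining=0 emitted=1 chunks_done=0
Byte 5 = 0x0A: mode=SIZE remaining=0 emitted=1 chunks_done=1
Byte 6 = '5': mode=SIZE remaining=0 emitted=1 chunks_done=1
Byte 7 = 0x0D: mode=SIZE_CR remaining=0 emitted=1 chunks_done=1
Byte 8 = 0x0A: mode=DATA remaining=5 emitted=1 chunks_done=1
Byte 9 = 'u': mode=DATA remaining=4 emitted=2 chunks_done=1

Answer: DATA 4 2 1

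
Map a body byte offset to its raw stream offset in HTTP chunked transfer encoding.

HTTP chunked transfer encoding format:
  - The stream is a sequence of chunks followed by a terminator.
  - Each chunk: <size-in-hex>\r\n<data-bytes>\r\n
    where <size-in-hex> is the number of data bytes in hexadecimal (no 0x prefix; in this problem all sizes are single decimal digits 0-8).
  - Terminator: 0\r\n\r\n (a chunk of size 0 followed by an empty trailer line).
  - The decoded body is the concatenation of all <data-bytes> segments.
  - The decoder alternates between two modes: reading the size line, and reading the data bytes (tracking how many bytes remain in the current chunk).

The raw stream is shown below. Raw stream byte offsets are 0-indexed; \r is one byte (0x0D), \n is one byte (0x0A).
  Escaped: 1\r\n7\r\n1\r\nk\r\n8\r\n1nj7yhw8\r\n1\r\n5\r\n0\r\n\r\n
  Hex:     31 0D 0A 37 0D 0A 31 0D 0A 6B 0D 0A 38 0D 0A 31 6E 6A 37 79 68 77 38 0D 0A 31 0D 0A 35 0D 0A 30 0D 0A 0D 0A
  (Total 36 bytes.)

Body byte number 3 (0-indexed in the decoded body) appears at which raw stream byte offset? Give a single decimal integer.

Answer: 16

Derivation:
Chunk 1: stream[0..1]='1' size=0x1=1, data at stream[3..4]='7' -> body[0..1], body so far='7'
Chunk 2: stream[6..7]='1' size=0x1=1, data at stream[9..10]='k' -> body[1..2], body so far='7k'
Chunk 3: stream[12..13]='8' size=0x8=8, data at stream[15..23]='1nj7yhw8' -> body[2..10], body so far='7k1nj7yhw8'
Chunk 4: stream[25..26]='1' size=0x1=1, data at stream[28..29]='5' -> body[10..11], body so far='7k1nj7yhw85'
Chunk 5: stream[31..32]='0' size=0 (terminator). Final body='7k1nj7yhw85' (11 bytes)
Body byte 3 at stream offset 16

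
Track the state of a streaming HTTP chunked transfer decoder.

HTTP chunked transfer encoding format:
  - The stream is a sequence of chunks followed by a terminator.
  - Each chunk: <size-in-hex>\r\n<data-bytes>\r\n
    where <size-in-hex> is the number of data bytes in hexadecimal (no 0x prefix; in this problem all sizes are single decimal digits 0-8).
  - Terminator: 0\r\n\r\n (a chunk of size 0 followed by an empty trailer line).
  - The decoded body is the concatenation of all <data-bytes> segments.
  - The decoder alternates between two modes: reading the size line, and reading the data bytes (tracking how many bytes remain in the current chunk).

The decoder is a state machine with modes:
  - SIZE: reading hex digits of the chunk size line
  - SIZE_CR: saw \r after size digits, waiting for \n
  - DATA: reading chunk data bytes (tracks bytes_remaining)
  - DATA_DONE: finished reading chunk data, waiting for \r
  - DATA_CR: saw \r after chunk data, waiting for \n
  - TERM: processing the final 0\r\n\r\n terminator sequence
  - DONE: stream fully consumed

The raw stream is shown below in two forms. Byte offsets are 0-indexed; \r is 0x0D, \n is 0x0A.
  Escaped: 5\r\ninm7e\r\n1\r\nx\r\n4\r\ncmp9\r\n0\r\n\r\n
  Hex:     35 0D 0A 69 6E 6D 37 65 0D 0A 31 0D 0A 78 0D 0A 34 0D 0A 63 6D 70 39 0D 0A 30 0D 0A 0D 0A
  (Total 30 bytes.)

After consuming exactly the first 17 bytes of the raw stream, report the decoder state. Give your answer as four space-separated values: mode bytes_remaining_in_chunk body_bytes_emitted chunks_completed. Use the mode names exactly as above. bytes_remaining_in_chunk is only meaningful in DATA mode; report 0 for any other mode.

Answer: SIZE 0 6 2

Derivation:
Byte 0 = '5': mode=SIZE remaining=0 emitted=0 chunks_done=0
Byte 1 = 0x0D: mode=SIZE_CR remaining=0 emitted=0 chunks_done=0
Byte 2 = 0x0A: mode=DATA remaining=5 emitted=0 chunks_done=0
Byte 3 = 'i': mode=DATA remaining=4 emitted=1 chunks_done=0
Byte 4 = 'n': mode=DATA remaining=3 emitted=2 chunks_done=0
Byte 5 = 'm': mode=DATA remaining=2 emitted=3 chunks_done=0
Byte 6 = '7': mode=DATA remaining=1 emitted=4 chunks_done=0
Byte 7 = 'e': mode=DATA_DONE remaining=0 emitted=5 chunks_done=0
Byte 8 = 0x0D: mode=DATA_CR remaining=0 emitted=5 chunks_done=0
Byte 9 = 0x0A: mode=SIZE remaining=0 emitted=5 chunks_done=1
Byte 10 = '1': mode=SIZE remaining=0 emitted=5 chunks_done=1
Byte 11 = 0x0D: mode=SIZE_CR remaining=0 emitted=5 chunks_done=1
Byte 12 = 0x0A: mode=DATA remaining=1 emitted=5 chunks_done=1
Byte 13 = 'x': mode=DATA_DONE remaining=0 emitted=6 chunks_done=1
Byte 14 = 0x0D: mode=DATA_CR remaining=0 emitted=6 chunks_done=1
Byte 15 = 0x0A: mode=SIZE remaining=0 emitted=6 chunks_done=2
Byte 16 = '4': mode=SIZE remaining=0 emitted=6 chunks_done=2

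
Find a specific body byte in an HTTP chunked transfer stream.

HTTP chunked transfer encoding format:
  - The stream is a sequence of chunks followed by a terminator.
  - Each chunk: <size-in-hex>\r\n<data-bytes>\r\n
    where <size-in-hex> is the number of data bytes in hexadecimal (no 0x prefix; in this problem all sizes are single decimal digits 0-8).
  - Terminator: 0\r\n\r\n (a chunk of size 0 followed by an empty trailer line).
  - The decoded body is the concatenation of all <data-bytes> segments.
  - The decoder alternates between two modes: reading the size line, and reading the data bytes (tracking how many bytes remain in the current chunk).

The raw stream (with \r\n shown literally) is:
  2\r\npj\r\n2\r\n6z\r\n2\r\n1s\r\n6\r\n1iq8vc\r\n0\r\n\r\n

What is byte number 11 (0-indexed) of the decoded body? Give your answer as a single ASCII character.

Chunk 1: stream[0..1]='2' size=0x2=2, data at stream[3..5]='pj' -> body[0..2], body so far='pj'
Chunk 2: stream[7..8]='2' size=0x2=2, data at stream[10..12]='6z' -> body[2..4], body so far='pj6z'
Chunk 3: stream[14..15]='2' size=0x2=2, data at stream[17..19]='1s' -> body[4..6], body so far='pj6z1s'
Chunk 4: stream[21..22]='6' size=0x6=6, data at stream[24..30]='1iq8vc' -> body[6..12], body so far='pj6z1s1iq8vc'
Chunk 5: stream[32..33]='0' size=0 (terminator). Final body='pj6z1s1iq8vc' (12 bytes)
Body byte 11 = 'c'

Answer: c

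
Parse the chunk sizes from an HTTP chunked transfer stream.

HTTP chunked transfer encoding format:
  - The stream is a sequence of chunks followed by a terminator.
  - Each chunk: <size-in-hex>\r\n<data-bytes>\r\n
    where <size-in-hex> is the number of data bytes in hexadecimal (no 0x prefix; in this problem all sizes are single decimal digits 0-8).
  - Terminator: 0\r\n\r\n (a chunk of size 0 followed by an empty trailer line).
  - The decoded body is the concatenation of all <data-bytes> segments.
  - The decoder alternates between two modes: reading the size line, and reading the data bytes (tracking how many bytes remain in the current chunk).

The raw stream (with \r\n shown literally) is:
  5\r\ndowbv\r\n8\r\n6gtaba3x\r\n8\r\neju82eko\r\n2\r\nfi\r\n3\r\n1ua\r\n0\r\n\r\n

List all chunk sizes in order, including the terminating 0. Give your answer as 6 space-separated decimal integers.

Answer: 5 8 8 2 3 0

Derivation:
Chunk 1: stream[0..1]='5' size=0x5=5, data at stream[3..8]='dowbv' -> body[0..5], body so far='dowbv'
Chunk 2: stream[10..11]='8' size=0x8=8, data at stream[13..21]='6gtaba3x' -> body[5..13], body so far='dowbv6gtaba3x'
Chunk 3: stream[23..24]='8' size=0x8=8, data at stream[26..34]='eju82eko' -> body[13..21], body so far='dowbv6gtaba3xeju82eko'
Chunk 4: stream[36..37]='2' size=0x2=2, data at stream[39..41]='fi' -> body[21..23], body so far='dowbv6gtaba3xeju82ekofi'
Chunk 5: stream[43..44]='3' size=0x3=3, data at stream[46..49]='1ua' -> body[23..26], body so far='dowbv6gtaba3xeju82ekofi1ua'
Chunk 6: stream[51..52]='0' size=0 (terminator). Final body='dowbv6gtaba3xeju82ekofi1ua' (26 bytes)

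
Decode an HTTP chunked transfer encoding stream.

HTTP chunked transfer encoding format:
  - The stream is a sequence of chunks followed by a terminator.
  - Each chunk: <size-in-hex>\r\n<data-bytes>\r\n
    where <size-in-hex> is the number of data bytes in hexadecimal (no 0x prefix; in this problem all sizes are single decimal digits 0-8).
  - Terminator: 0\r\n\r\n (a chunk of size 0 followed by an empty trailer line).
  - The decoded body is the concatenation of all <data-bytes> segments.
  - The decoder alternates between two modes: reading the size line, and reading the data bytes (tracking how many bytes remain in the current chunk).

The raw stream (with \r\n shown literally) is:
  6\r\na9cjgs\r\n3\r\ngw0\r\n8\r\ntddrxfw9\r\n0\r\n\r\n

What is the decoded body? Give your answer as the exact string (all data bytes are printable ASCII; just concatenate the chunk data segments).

Chunk 1: stream[0..1]='6' size=0x6=6, data at stream[3..9]='a9cjgs' -> body[0..6], body so far='a9cjgs'
Chunk 2: stream[11..12]='3' size=0x3=3, data at stream[14..17]='gw0' -> body[6..9], body so far='a9cjgsgw0'
Chunk 3: stream[19..20]='8' size=0x8=8, data at stream[22..30]='tddrxfw9' -> body[9..17], body so far='a9cjgsgw0tddrxfw9'
Chunk 4: stream[32..33]='0' size=0 (terminator). Final body='a9cjgsgw0tddrxfw9' (17 bytes)

Answer: a9cjgsgw0tddrxfw9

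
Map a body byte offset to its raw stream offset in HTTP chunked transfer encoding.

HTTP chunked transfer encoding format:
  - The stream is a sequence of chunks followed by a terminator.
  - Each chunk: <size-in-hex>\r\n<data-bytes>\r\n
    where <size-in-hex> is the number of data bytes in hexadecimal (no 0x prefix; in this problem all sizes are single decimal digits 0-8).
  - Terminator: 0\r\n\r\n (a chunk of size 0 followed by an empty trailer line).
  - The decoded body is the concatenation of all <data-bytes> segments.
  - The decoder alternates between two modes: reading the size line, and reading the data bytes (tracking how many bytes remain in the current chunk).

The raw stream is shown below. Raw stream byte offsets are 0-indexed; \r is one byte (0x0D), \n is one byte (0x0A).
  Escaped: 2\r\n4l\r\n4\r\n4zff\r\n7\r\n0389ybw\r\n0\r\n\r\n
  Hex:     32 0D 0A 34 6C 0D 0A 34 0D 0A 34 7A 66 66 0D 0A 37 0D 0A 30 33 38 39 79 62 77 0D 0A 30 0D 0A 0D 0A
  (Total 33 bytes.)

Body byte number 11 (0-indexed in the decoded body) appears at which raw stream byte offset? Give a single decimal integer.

Answer: 24

Derivation:
Chunk 1: stream[0..1]='2' size=0x2=2, data at stream[3..5]='4l' -> body[0..2], body so far='4l'
Chunk 2: stream[7..8]='4' size=0x4=4, data at stream[10..14]='4zff' -> body[2..6], body so far='4l4zff'
Chunk 3: stream[16..17]='7' size=0x7=7, data at stream[19..26]='0389ybw' -> body[6..13], body so far='4l4zff0389ybw'
Chunk 4: stream[28..29]='0' size=0 (terminator). Final body='4l4zff0389ybw' (13 bytes)
Body byte 11 at stream offset 24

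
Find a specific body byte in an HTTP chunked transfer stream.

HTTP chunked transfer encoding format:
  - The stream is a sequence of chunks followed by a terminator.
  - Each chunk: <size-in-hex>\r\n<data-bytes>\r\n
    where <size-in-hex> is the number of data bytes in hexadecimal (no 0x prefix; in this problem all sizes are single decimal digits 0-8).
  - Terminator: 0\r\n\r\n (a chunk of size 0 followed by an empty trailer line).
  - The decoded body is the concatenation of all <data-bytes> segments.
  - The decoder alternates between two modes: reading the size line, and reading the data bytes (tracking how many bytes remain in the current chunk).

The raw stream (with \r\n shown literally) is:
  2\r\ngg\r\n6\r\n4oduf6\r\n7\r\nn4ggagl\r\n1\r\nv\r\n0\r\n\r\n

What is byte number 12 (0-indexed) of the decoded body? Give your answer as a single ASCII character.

Chunk 1: stream[0..1]='2' size=0x2=2, data at stream[3..5]='gg' -> body[0..2], body so far='gg'
Chunk 2: stream[7..8]='6' size=0x6=6, data at stream[10..16]='4oduf6' -> body[2..8], body so far='gg4oduf6'
Chunk 3: stream[18..19]='7' size=0x7=7, data at stream[21..28]='n4ggagl' -> body[8..15], body so far='gg4oduf6n4ggagl'
Chunk 4: stream[30..31]='1' size=0x1=1, data at stream[33..34]='v' -> body[15..16], body so far='gg4oduf6n4ggaglv'
Chunk 5: stream[36..37]='0' size=0 (terminator). Final body='gg4oduf6n4ggaglv' (16 bytes)
Body byte 12 = 'a'

Answer: a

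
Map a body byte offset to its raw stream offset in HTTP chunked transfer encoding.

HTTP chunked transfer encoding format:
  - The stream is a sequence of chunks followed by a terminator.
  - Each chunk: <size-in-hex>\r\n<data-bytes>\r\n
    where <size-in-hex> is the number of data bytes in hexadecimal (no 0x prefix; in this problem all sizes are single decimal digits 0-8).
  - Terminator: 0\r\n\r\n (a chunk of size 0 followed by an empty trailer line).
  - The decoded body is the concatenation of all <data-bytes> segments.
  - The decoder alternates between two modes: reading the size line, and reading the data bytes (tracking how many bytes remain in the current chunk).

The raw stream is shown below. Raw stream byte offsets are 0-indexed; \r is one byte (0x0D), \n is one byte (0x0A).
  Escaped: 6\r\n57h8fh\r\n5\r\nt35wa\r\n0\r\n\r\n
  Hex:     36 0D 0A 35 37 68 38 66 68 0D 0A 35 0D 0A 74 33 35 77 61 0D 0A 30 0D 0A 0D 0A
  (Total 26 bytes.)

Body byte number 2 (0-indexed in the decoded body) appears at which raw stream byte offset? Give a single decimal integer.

Chunk 1: stream[0..1]='6' size=0x6=6, data at stream[3..9]='57h8fh' -> body[0..6], body so far='57h8fh'
Chunk 2: stream[11..12]='5' size=0x5=5, data at stream[14..19]='t35wa' -> body[6..11], body so far='57h8fht35wa'
Chunk 3: stream[21..22]='0' size=0 (terminator). Final body='57h8fht35wa' (11 bytes)
Body byte 2 at stream offset 5

Answer: 5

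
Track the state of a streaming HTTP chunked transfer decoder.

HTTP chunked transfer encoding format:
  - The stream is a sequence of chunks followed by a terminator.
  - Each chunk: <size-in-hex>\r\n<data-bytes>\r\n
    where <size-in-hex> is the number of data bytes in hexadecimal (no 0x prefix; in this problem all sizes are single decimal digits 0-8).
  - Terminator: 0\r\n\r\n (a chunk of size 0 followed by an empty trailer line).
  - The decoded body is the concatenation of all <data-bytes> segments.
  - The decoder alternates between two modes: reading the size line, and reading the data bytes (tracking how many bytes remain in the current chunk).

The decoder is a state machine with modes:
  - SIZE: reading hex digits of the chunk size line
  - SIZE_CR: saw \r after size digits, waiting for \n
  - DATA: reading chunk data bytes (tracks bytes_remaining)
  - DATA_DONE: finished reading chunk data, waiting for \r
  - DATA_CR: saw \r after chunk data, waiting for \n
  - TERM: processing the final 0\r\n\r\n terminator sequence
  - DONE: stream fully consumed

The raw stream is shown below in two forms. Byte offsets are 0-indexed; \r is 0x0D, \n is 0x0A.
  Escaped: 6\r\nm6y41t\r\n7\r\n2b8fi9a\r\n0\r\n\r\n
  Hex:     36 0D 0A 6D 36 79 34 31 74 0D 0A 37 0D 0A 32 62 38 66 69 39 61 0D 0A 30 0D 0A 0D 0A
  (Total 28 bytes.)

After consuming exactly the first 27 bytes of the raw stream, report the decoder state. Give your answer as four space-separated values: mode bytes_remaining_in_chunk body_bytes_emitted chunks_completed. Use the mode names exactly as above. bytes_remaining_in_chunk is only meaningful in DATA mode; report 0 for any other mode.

Answer: TERM 0 13 2

Derivation:
Byte 0 = '6': mode=SIZE remaining=0 emitted=0 chunks_done=0
Byte 1 = 0x0D: mode=SIZE_CR remaining=0 emitted=0 chunks_done=0
Byte 2 = 0x0A: mode=DATA remaining=6 emitted=0 chunks_done=0
Byte 3 = 'm': mode=DATA remaining=5 emitted=1 chunks_done=0
Byte 4 = '6': mode=DATA remaining=4 emitted=2 chunks_done=0
Byte 5 = 'y': mode=DATA remaining=3 emitted=3 chunks_done=0
Byte 6 = '4': mode=DATA remaining=2 emitted=4 chunks_done=0
Byte 7 = '1': mode=DATA remaining=1 emitted=5 chunks_done=0
Byte 8 = 't': mode=DATA_DONE remaining=0 emitted=6 chunks_done=0
Byte 9 = 0x0D: mode=DATA_CR remaining=0 emitted=6 chunks_done=0
Byte 10 = 0x0A: mode=SIZE remaining=0 emitted=6 chunks_done=1
Byte 11 = '7': mode=SIZE remaining=0 emitted=6 chunks_done=1
Byte 12 = 0x0D: mode=SIZE_CR remaining=0 emitted=6 chunks_done=1
Byte 13 = 0x0A: mode=DATA remaining=7 emitted=6 chunks_done=1
Byte 14 = '2': mode=DATA remaining=6 emitted=7 chunks_done=1
Byte 15 = 'b': mode=DATA remaining=5 emitted=8 chunks_done=1
Byte 16 = '8': mode=DATA remaining=4 emitted=9 chunks_done=1
Byte 17 = 'f': mode=DATA remaining=3 emitted=10 chunks_done=1
Byte 18 = 'i': mode=DATA remaining=2 emitted=11 chunks_done=1
Byte 19 = '9': mode=DATA remaining=1 emitted=12 chunks_done=1
Byte 20 = 'a': mode=DATA_DONE remaining=0 emitted=13 chunks_done=1
Byte 21 = 0x0D: mode=DATA_CR remaining=0 emitted=13 chunks_done=1
Byte 22 = 0x0A: mode=SIZE remaining=0 emitted=13 chunks_done=2
Byte 23 = '0': mode=SIZE remaining=0 emitted=13 chunks_done=2
Byte 24 = 0x0D: mode=SIZE_CR remaining=0 emitted=13 chunks_done=2
Byte 25 = 0x0A: mode=TERM remaining=0 emitted=13 chunks_done=2
Byte 26 = 0x0D: mode=TERM remaining=0 emitted=13 chunks_done=2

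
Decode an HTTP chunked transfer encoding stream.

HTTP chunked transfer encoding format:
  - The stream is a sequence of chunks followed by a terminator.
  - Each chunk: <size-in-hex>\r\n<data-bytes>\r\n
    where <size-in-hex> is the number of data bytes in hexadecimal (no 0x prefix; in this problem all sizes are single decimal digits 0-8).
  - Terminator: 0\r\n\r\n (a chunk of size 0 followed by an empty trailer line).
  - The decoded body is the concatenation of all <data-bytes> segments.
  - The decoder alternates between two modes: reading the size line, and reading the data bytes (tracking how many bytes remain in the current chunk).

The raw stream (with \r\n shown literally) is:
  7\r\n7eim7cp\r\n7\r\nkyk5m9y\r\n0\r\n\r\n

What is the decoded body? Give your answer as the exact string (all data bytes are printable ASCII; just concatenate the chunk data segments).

Answer: 7eim7cpkyk5m9y

Derivation:
Chunk 1: stream[0..1]='7' size=0x7=7, data at stream[3..10]='7eim7cp' -> body[0..7], body so far='7eim7cp'
Chunk 2: stream[12..13]='7' size=0x7=7, data at stream[15..22]='kyk5m9y' -> body[7..14], body so far='7eim7cpkyk5m9y'
Chunk 3: stream[24..25]='0' size=0 (terminator). Final body='7eim7cpkyk5m9y' (14 bytes)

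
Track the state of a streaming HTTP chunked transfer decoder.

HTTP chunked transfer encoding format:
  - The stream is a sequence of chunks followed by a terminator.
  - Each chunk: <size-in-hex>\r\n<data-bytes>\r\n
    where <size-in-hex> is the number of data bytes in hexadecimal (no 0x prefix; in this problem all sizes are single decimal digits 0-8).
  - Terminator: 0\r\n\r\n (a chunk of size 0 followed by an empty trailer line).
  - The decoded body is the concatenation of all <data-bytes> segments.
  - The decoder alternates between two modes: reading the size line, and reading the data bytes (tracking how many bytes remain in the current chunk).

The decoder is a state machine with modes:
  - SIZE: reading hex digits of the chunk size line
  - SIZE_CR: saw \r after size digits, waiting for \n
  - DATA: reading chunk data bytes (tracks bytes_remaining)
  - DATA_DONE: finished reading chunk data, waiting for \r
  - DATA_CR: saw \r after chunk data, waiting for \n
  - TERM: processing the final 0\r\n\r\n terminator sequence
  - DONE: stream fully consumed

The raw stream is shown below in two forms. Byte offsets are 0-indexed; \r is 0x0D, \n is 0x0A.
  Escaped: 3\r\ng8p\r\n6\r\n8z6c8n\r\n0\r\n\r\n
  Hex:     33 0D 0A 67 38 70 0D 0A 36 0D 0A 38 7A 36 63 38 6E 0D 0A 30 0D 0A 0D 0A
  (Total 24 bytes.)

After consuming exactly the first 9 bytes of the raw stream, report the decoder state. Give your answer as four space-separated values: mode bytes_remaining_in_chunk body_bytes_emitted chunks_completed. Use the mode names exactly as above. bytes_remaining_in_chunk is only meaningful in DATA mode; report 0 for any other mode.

Byte 0 = '3': mode=SIZE remaining=0 emitted=0 chunks_done=0
Byte 1 = 0x0D: mode=SIZE_CR remaining=0 emitted=0 chunks_done=0
Byte 2 = 0x0A: mode=DATA remaining=3 emitted=0 chunks_done=0
Byte 3 = 'g': mode=DATA remaining=2 emitted=1 chunks_done=0
Byte 4 = '8': mode=DATA remaining=1 emitted=2 chunks_done=0
Byte 5 = 'p': mode=DATA_DONE remaining=0 emitted=3 chunks_done=0
Byte 6 = 0x0D: mode=DATA_CR remaining=0 emitted=3 chunks_done=0
Byte 7 = 0x0A: mode=SIZE remaining=0 emitted=3 chunks_done=1
Byte 8 = '6': mode=SIZE remaining=0 emitted=3 chunks_done=1

Answer: SIZE 0 3 1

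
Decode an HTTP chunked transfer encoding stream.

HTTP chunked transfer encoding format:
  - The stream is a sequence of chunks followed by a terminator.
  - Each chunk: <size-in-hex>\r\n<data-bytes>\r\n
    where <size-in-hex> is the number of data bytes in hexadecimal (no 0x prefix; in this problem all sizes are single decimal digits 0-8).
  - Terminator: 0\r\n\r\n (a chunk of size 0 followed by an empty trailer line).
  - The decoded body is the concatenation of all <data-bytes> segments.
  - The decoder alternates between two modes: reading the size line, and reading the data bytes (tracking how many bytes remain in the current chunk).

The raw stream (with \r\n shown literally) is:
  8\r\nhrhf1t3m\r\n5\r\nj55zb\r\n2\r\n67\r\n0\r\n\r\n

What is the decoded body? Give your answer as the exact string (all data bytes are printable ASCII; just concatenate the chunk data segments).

Answer: hrhf1t3mj55zb67

Derivation:
Chunk 1: stream[0..1]='8' size=0x8=8, data at stream[3..11]='hrhf1t3m' -> body[0..8], body so far='hrhf1t3m'
Chunk 2: stream[13..14]='5' size=0x5=5, data at stream[16..21]='j55zb' -> body[8..13], body so far='hrhf1t3mj55zb'
Chunk 3: stream[23..24]='2' size=0x2=2, data at stream[26..28]='67' -> body[13..15], body so far='hrhf1t3mj55zb67'
Chunk 4: stream[30..31]='0' size=0 (terminator). Final body='hrhf1t3mj55zb67' (15 bytes)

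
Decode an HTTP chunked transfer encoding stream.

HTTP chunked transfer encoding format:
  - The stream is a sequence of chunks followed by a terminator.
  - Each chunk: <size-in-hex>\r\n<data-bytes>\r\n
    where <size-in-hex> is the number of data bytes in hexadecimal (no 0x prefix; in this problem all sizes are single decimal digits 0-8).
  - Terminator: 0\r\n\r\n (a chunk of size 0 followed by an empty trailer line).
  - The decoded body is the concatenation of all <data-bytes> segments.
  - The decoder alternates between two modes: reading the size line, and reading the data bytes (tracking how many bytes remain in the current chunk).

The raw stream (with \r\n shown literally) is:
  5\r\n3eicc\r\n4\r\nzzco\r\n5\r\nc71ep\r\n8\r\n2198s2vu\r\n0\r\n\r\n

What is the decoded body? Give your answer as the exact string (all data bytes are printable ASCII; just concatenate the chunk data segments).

Answer: 3eicczzcoc71ep2198s2vu

Derivation:
Chunk 1: stream[0..1]='5' size=0x5=5, data at stream[3..8]='3eicc' -> body[0..5], body so far='3eicc'
Chunk 2: stream[10..11]='4' size=0x4=4, data at stream[13..17]='zzco' -> body[5..9], body so far='3eicczzco'
Chunk 3: stream[19..20]='5' size=0x5=5, data at stream[22..27]='c71ep' -> body[9..14], body so far='3eicczzcoc71ep'
Chunk 4: stream[29..30]='8' size=0x8=8, data at stream[32..40]='2198s2vu' -> body[14..22], body so far='3eicczzcoc71ep2198s2vu'
Chunk 5: stream[42..43]='0' size=0 (terminator). Final body='3eicczzcoc71ep2198s2vu' (22 bytes)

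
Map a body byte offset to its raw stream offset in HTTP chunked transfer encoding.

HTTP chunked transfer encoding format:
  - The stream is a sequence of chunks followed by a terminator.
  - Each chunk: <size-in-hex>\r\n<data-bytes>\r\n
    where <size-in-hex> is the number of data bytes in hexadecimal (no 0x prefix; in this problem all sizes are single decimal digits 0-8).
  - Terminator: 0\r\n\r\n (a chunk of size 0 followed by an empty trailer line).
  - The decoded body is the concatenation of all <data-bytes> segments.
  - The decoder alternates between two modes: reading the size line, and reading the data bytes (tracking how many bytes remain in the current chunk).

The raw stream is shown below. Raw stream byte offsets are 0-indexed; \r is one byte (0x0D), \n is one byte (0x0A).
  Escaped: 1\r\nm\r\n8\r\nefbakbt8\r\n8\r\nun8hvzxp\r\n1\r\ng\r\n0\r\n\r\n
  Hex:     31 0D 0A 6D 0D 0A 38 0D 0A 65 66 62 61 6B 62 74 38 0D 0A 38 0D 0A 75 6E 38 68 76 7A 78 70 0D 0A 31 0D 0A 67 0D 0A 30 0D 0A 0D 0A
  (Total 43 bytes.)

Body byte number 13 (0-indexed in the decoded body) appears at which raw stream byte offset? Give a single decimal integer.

Answer: 26

Derivation:
Chunk 1: stream[0..1]='1' size=0x1=1, data at stream[3..4]='m' -> body[0..1], body so far='m'
Chunk 2: stream[6..7]='8' size=0x8=8, data at stream[9..17]='efbakbt8' -> body[1..9], body so far='mefbakbt8'
Chunk 3: stream[19..20]='8' size=0x8=8, data at stream[22..30]='un8hvzxp' -> body[9..17], body so far='mefbakbt8un8hvzxp'
Chunk 4: stream[32..33]='1' size=0x1=1, data at stream[35..36]='g' -> body[17..18], body so far='mefbakbt8un8hvzxpg'
Chunk 5: stream[38..39]='0' size=0 (terminator). Final body='mefbakbt8un8hvzxpg' (18 bytes)
Body byte 13 at stream offset 26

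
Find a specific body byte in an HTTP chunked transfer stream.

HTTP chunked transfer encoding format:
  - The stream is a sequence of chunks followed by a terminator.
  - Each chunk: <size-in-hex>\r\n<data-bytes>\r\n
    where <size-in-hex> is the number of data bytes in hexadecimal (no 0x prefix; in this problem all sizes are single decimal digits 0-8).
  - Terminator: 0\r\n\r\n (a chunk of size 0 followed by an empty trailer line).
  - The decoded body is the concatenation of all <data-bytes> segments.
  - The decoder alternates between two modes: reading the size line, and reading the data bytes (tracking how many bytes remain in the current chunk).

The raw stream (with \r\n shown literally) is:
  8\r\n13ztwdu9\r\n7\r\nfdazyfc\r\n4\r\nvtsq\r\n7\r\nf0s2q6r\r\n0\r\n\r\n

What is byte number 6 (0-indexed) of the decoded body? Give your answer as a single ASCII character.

Answer: u

Derivation:
Chunk 1: stream[0..1]='8' size=0x8=8, data at stream[3..11]='13ztwdu9' -> body[0..8], body so far='13ztwdu9'
Chunk 2: stream[13..14]='7' size=0x7=7, data at stream[16..23]='fdazyfc' -> body[8..15], body so far='13ztwdu9fdazyfc'
Chunk 3: stream[25..26]='4' size=0x4=4, data at stream[28..32]='vtsq' -> body[15..19], body so far='13ztwdu9fdazyfcvtsq'
Chunk 4: stream[34..35]='7' size=0x7=7, data at stream[37..44]='f0s2q6r' -> body[19..26], body so far='13ztwdu9fdazyfcvtsqf0s2q6r'
Chunk 5: stream[46..47]='0' size=0 (terminator). Final body='13ztwdu9fdazyfcvtsqf0s2q6r' (26 bytes)
Body byte 6 = 'u'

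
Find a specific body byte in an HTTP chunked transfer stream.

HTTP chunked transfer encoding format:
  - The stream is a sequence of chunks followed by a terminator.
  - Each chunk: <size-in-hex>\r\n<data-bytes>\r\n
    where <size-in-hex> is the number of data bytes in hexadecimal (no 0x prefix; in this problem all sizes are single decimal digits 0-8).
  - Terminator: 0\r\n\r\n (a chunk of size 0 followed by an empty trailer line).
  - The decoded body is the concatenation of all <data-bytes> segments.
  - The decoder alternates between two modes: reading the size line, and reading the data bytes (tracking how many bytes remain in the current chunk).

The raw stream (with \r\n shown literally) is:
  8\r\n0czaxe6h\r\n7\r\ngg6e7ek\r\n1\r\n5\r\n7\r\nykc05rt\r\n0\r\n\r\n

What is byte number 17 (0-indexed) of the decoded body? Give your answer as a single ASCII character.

Chunk 1: stream[0..1]='8' size=0x8=8, data at stream[3..11]='0czaxe6h' -> body[0..8], body so far='0czaxe6h'
Chunk 2: stream[13..14]='7' size=0x7=7, data at stream[16..23]='gg6e7ek' -> body[8..15], body so far='0czaxe6hgg6e7ek'
Chunk 3: stream[25..26]='1' size=0x1=1, data at stream[28..29]='5' -> body[15..16], body so far='0czaxe6hgg6e7ek5'
Chunk 4: stream[31..32]='7' size=0x7=7, data at stream[34..41]='ykc05rt' -> body[16..23], body so far='0czaxe6hgg6e7ek5ykc05rt'
Chunk 5: stream[43..44]='0' size=0 (terminator). Final body='0czaxe6hgg6e7ek5ykc05rt' (23 bytes)
Body byte 17 = 'k'

Answer: k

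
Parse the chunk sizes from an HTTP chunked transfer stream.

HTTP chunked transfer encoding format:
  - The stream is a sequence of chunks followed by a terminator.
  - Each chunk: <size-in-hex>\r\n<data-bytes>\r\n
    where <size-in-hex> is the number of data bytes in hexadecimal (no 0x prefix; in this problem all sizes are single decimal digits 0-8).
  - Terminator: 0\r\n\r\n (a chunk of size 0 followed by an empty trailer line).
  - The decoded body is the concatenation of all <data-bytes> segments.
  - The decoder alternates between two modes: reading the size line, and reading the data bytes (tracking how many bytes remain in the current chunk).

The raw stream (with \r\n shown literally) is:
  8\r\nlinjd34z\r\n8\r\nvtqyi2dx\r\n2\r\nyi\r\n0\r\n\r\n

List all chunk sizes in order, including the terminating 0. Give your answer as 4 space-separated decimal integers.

Answer: 8 8 2 0

Derivation:
Chunk 1: stream[0..1]='8' size=0x8=8, data at stream[3..11]='linjd34z' -> body[0..8], body so far='linjd34z'
Chunk 2: stream[13..14]='8' size=0x8=8, data at stream[16..24]='vtqyi2dx' -> body[8..16], body so far='linjd34zvtqyi2dx'
Chunk 3: stream[26..27]='2' size=0x2=2, data at stream[29..31]='yi' -> body[16..18], body so far='linjd34zvtqyi2dxyi'
Chunk 4: stream[33..34]='0' size=0 (terminator). Final body='linjd34zvtqyi2dxyi' (18 bytes)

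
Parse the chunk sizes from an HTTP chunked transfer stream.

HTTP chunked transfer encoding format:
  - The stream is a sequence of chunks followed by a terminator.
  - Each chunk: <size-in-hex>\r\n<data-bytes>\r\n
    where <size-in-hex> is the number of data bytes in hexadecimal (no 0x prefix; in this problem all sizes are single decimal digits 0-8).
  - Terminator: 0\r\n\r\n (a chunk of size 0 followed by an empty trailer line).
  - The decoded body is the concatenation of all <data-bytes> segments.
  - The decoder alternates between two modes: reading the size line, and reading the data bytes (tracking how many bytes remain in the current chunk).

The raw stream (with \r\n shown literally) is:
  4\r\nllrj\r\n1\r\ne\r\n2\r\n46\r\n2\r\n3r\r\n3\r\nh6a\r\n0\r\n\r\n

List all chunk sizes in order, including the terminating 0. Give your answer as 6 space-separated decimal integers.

Answer: 4 1 2 2 3 0

Derivation:
Chunk 1: stream[0..1]='4' size=0x4=4, data at stream[3..7]='llrj' -> body[0..4], body so far='llrj'
Chunk 2: stream[9..10]='1' size=0x1=1, data at stream[12..13]='e' -> body[4..5], body so far='llrje'
Chunk 3: stream[15..16]='2' size=0x2=2, data at stream[18..20]='46' -> body[5..7], body so far='llrje46'
Chunk 4: stream[22..23]='2' size=0x2=2, data at stream[25..27]='3r' -> body[7..9], body so far='llrje463r'
Chunk 5: stream[29..30]='3' size=0x3=3, data at stream[32..35]='h6a' -> body[9..12], body so far='llrje463rh6a'
Chunk 6: stream[37..38]='0' size=0 (terminator). Final body='llrje463rh6a' (12 bytes)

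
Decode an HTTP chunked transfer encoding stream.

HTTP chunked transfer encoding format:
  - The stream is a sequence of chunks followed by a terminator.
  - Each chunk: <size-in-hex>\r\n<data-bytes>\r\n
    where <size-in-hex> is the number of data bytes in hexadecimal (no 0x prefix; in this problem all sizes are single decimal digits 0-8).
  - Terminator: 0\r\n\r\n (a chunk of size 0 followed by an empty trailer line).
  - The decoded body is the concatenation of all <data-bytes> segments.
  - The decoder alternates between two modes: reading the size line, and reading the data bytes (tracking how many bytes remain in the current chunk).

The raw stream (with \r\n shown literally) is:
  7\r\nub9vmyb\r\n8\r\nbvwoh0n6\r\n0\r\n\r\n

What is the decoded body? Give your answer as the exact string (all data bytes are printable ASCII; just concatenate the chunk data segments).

Chunk 1: stream[0..1]='7' size=0x7=7, data at stream[3..10]='ub9vmyb' -> body[0..7], body so far='ub9vmyb'
Chunk 2: stream[12..13]='8' size=0x8=8, data at stream[15..23]='bvwoh0n6' -> body[7..15], body so far='ub9vmybbvwoh0n6'
Chunk 3: stream[25..26]='0' size=0 (terminator). Final body='ub9vmybbvwoh0n6' (15 bytes)

Answer: ub9vmybbvwoh0n6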